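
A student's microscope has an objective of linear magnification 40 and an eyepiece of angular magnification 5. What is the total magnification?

The overall magnification of a compound microscope is the product of the objective and eyepiece magnifications:
M = M_obj x M_eye = 40 x 5 = 200.

200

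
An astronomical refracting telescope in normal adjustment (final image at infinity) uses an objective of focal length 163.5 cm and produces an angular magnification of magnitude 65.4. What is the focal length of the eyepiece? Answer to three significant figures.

2.50 cm

|M| = f_obj/f_eye, so f_eye = f_obj/|M| = 163.5/65.4 = 2.500 cm.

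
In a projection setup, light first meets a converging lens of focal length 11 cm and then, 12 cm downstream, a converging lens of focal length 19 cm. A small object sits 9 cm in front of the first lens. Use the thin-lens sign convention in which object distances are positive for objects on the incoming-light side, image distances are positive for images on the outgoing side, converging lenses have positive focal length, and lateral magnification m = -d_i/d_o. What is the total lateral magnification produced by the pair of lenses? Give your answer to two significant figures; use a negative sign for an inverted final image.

Applying the thin-lens equation to the first lens, 1/11 = 1/9 + 1/d_i1, which gives d_i1 = -49.500 cm.
Its lateral magnification is m_1 = -d_i1/d_o1 = -(-49.500)/9 = 5.5000.
The intermediate image is virtual, 49.500 cm to the left of lens 1, so d_o2 = L - d_i1 = 12 - (-49.500) = 61.500 cm.
Applying the thin-lens equation again with f_2 = 19 cm and d_o2 = 61.500 cm gives d_i2 = 27.494 cm.
m_2 = -(27.494)/(61.500) = -0.4471.
Total m = m_1 x m_2 = (5.5000)(-0.4471) = -2.4588.

-2.5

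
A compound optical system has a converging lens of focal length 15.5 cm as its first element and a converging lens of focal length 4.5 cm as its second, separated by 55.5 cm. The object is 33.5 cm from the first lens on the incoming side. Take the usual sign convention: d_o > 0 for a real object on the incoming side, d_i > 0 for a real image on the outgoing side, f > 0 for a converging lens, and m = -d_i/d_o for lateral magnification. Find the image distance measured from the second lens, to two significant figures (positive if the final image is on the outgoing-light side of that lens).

5.4 cm

Lens 1: 1/d_i1 = 1/f_1 - 1/d_o1 = 1/15.5 - 1/33.5 = 0.03467 cm^-1, so d_i1 = 28.847 cm.
Object distance for lens 2: d_o2 = 55.5 - 28.847 = 26.653 cm.
Lens 2: 1/d_i2 = 1/f_2 - 1/d_o2 = 1/4.5 - 1/(26.653) = 0.18470 cm^-1, so d_i2 = 5.414 cm.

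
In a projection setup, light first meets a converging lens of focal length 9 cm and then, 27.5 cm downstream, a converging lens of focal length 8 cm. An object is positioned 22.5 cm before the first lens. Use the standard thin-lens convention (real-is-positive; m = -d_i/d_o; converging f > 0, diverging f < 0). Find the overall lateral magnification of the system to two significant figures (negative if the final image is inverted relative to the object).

1.2

First lens: d_i1 = 1/(1/9 - 1/22.5) = 15.000 cm.
m_1 = -(15.000)/22.5 = -0.6667.
Object distance for lens 2: d_o2 = 27.5 - 15.000 = 12.500 cm.
Second lens: d_i2 = 1/(1/8 - 1/(12.500)) = 22.222 cm.
m_2 = -(22.222)/(12.500) = -1.7778.
Total m = m_1 x m_2 = (-0.6667)(-1.7778) = 1.1852.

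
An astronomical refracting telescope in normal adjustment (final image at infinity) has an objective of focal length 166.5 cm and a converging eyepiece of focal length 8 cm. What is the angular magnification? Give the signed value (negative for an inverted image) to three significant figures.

M = -f_obj/f_eye = -166.5/(8) = -20.812.

-20.8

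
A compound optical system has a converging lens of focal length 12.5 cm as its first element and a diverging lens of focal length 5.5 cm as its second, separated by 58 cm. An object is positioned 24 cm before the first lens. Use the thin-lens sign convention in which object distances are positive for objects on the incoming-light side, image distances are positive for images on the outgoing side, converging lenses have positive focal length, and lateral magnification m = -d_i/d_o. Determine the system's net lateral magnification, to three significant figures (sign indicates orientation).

Lens 1: 1/d_i1 = 1/f_1 - 1/d_o1 = 1/12.5 - 1/24 = 0.03833 cm^-1, so d_i1 = 26.087 cm.
m_1 = -(26.087)/24 = -1.0870.
Object distance for lens 2: d_o2 = 58 - 26.087 = 31.913 cm.
Lens 2: 1/d_i2 = 1/f_2 - 1/d_o2 = 1/(-5.5) - 1/(31.913) = -0.21315 cm^-1, so d_i2 = -4.691 cm.
m_2 = -(-4.691)/(31.913) = 0.1470.
Total m = m_1 x m_2 = (-1.0870)(0.1470) = -0.1598.

-0.160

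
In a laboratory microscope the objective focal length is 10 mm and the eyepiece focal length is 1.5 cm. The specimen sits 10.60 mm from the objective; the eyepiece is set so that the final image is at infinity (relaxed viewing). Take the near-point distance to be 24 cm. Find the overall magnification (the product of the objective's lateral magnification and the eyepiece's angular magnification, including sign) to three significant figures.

Convert to cm: f_obj = 10 mm = 1 cm; d_o = 10.60 mm = 1.06 cm.
Objective: 1/d_i = 1/f_obj - 1/d_o = 1/1 - 1/1.06 = 0.05660 cm^-1, so d_i = 17.667 cm.
m_obj = -d_i/d_o = -17.667/1.06 = -16.667.
Eyepiece angular magnification (image at infinity): M_eye = D/f_e = 24/1.5 = 16.000.
Overall M = m_obj x M_eye = (-16.667)(16.000) = -266.67.

-267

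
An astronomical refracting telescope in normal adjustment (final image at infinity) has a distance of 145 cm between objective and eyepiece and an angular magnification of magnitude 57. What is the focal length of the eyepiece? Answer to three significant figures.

2.50 cm

In normal adjustment the tube length equals f_obj + f_eye and |M| = f_obj/f_eye.
So f_obj = 57 f_eye and 57 f_eye + f_eye = 145 cm, giving f_eye = 145/58 = 2.500 cm and f_obj = 142.500 cm.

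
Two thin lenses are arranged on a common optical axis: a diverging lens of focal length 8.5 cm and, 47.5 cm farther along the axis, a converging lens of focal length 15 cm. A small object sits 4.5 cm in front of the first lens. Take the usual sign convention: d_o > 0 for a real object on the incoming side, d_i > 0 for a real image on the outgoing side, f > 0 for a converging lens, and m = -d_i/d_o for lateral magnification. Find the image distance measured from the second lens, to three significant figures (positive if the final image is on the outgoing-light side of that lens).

21.3 cm

Applying the thin-lens equation to the first lens, 1/(-8.5) = 1/4.5 + 1/d_i1, which gives d_i1 = -2.942 cm.
With d_i1 < 0 the first image is virtual and lies on the object side; the object distance for lens 2 is d_o2 = 47.5 - (-2.942) = 50.442 cm.
Applying the thin-lens equation again with f_2 = 15 cm and d_o2 = 50.442 cm gives d_i2 = 21.348 cm.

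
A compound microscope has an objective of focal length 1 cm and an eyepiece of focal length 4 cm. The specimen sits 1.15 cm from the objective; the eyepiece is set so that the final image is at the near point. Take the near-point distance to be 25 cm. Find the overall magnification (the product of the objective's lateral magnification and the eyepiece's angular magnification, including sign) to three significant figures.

Objective: 1/d_i = 1/f_obj - 1/d_o = 1/1 - 1/1.15 = 0.13043 cm^-1, so d_i = 7.667 cm.
m_obj = -d_i/d_o = -7.667/1.15 = -6.667.
Eyepiece angular magnification (image at near point): M_eye = 1 + D/f_e = 1 + 25/4 = 7.250.
Overall M = m_obj x M_eye = (-6.667)(7.250) = -48.33.

-48.3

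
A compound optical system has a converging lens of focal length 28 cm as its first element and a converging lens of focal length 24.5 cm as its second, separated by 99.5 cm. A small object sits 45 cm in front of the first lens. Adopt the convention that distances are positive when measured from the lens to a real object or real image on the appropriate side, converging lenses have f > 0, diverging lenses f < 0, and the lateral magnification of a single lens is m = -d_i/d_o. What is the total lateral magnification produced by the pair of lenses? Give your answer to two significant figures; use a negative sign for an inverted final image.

First lens: d_i1 = 1/(1/28 - 1/45) = 74.118 cm.
m_1 = -(74.118)/45 = -1.6471.
The intermediate image is 74.118 cm to the right of lens 1, so d_o2 = L - d_i1 = 99.5 - 74.118 = 25.382 cm.
Second lens: d_i2 = 1/(1/24.5 - 1/(25.382)) = 704.783 cm.
m_2 = -(704.783)/(25.382) = -27.7667.
The system's lateral magnification is m_1 m_2 = (-1.6471)(-27.7667) = 45.7333.

46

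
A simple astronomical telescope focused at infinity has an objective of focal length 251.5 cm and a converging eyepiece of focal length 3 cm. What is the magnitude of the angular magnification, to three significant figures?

|M| = f_obj/|f_eye| = 251.5/3 = 83.833.

83.8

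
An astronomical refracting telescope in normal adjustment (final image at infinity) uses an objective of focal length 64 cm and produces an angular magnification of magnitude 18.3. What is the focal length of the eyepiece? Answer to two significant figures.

3.5 cm

|M| = f_obj/f_eye, so f_eye = f_obj/|M| = 64/18.3 = 3.497 cm.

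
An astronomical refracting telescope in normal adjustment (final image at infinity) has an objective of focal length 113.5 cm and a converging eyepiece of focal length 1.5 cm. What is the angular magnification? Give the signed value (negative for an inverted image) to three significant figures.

-75.7

M = -f_obj/f_eye = -113.5/(1.5) = -75.667.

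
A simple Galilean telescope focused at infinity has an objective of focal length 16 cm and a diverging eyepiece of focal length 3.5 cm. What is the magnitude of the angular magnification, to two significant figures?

4.6

|M| = f_obj/|f_eye| = 16/3.5 = 4.571.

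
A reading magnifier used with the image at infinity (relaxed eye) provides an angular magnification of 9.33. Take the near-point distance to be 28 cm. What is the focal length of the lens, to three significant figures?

For the image at infinity, M = D/f.
f = D/M = 28/9.33 = 3.001 cm.

3.00 cm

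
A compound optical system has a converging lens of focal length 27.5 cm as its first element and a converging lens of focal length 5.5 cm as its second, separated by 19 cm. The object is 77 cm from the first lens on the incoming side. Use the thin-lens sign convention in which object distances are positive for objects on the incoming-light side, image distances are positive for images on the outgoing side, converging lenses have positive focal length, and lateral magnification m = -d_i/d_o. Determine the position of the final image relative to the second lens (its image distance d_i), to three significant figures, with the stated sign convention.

4.47 cm

First lens: d_i1 = 1/(1/27.5 - 1/77) = 42.778 cm.
Since 42.778 cm > 19 cm, the first image lies past the second lens and serves as a virtual object: d_o2 = L - d_i1 = -23.778 cm.
Second lens: d_i2 = 1/(1/5.5 - 1/(-23.778)) = 4.467 cm.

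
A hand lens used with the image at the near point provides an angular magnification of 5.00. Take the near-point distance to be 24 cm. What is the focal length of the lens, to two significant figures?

For the image at the near point, M = 1 + D/f.
f = D/(M - 1) = 24/(5.0 - 1) = 6.000 cm.

6.0 cm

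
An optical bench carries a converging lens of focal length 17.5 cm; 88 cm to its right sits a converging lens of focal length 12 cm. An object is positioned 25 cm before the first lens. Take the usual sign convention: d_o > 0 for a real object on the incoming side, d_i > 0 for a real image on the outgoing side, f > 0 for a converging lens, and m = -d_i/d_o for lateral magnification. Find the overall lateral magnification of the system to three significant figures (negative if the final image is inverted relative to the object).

Applying the thin-lens equation to the first lens, 1/17.5 = 1/25 + 1/d_i1, which gives d_i1 = 58.333 cm.
Its lateral magnification is m_1 = -d_i1/d_o1 = -(58.333)/25 = -2.3333.
Object distance for lens 2: d_o2 = 88 - 58.333 = 29.667 cm.
Applying the thin-lens equation again with f_2 = 12 cm and d_o2 = 29.667 cm gives d_i2 = 20.151 cm.
m_2 = -(20.151)/(29.667) = -0.6792.
Total m = m_1 x m_2 = (-2.3333)(-0.6792) = 1.5849.

1.58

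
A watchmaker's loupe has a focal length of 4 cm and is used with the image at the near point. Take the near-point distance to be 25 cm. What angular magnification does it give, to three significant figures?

7.25

M = 1 + D/f = 1 + 25/4 = 7.250.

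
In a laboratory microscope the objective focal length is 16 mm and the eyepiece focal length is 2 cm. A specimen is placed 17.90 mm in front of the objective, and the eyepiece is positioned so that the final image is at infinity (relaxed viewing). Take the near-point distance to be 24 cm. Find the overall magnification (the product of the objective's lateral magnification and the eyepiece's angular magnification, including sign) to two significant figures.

-100

Convert to cm: f_obj = 16 mm = 1.6 cm; d_o = 17.90 mm = 1.79 cm.
Objective: 1/d_i = 1/f_obj - 1/d_o = 1/1.6 - 1/1.79 = 0.06634 cm^-1, so d_i = 15.074 cm.
m_obj = -d_i/d_o = -15.074/1.79 = -8.421.
Eyepiece angular magnification (image at infinity): M_eye = D/f_e = 24/2 = 12.000.
Overall M = m_obj x M_eye = (-8.421)(12.000) = -101.05.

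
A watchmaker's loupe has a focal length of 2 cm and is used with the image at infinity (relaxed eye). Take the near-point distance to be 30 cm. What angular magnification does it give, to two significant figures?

M = D/f = 30/2 = 15.000.

15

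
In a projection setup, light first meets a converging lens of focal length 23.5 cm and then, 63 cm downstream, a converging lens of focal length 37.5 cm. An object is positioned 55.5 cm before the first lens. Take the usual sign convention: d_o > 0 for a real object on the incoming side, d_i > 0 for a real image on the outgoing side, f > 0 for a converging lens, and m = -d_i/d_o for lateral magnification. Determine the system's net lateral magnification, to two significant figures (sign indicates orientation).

First lens: d_i1 = 1/(1/23.5 - 1/55.5) = 40.758 cm.
m_1 = -(40.758)/55.5 = -0.7344.
That image sits 22.242 cm in front of the second lens, so d_o2 = 22.242 cm.
Second lens: d_i2 = 1/(1/37.5 - 1/(22.242)) = -54.666 cm.
m_2 = -(-54.666)/(22.242) = 2.4578.
Overall magnification: m = m_1 m_2 = -1.8049.

-1.8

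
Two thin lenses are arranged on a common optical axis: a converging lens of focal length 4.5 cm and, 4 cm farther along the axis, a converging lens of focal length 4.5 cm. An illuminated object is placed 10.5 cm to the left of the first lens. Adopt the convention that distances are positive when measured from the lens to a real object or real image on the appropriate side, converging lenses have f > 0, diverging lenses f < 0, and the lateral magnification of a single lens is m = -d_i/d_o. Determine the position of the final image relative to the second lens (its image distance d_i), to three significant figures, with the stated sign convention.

Applying the thin-lens equation to the first lens, 1/4.5 = 1/10.5 + 1/d_i1, which gives d_i1 = 7.875 cm.
Since 7.875 cm > 4 cm, the first image lies past the second lens and serves as a virtual object: d_o2 = L - d_i1 = -3.875 cm.
Applying the thin-lens equation again with f_2 = 4.5 cm and d_o2 = -3.875 cm gives d_i2 = 2.082 cm.

2.08 cm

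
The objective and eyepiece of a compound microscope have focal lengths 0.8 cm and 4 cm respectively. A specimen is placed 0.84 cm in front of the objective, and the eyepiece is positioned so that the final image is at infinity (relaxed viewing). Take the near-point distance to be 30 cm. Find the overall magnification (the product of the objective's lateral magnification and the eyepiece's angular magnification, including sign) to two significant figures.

Objective: 1/d_i = 1/f_obj - 1/d_o = 1/0.8 - 1/0.84 = 0.05952 cm^-1, so d_i = 16.800 cm.
m_obj = -d_i/d_o = -16.800/0.84 = -20.000.
Eyepiece angular magnification (image at infinity): M_eye = D/f_e = 30/4 = 7.500.
Overall M = m_obj x M_eye = (-20.000)(7.500) = -150.00.

-150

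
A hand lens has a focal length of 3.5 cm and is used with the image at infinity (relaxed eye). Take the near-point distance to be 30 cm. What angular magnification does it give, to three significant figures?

M = D/f = 30/3.5 = 8.571.

8.57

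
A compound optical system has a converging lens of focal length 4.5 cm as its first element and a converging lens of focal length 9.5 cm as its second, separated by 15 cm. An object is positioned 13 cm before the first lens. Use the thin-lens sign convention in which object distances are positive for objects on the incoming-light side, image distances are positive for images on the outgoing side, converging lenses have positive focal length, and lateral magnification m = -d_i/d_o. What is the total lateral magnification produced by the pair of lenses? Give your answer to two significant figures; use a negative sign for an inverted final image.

First lens: d_i1 = 1/(1/4.5 - 1/13) = 6.882 cm.
m_1 = -(6.882)/13 = -0.5294.
Object distance for lens 2: d_o2 = 15 - 6.882 = 8.118 cm.
Second lens: d_i2 = 1/(1/9.5 - 1/(8.118)) = -55.787 cm.
m_2 = -(-55.787)/(8.118) = 6.8723.
The system's lateral magnification is m_1 m_2 = (-0.5294)(6.8723) = -3.6383.

-3.6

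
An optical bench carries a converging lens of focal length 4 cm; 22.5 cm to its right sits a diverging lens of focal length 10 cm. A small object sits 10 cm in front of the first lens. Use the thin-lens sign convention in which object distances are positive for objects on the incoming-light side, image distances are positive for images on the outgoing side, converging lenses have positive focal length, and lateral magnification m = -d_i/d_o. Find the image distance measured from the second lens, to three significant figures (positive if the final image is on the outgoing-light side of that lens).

Lens 1: 1/d_i1 = 1/f_1 - 1/d_o1 = 1/4 - 1/10 = 0.15000 cm^-1, so d_i1 = 6.667 cm.
Object distance for lens 2: d_o2 = 22.5 - 6.667 = 15.833 cm.
Lens 2: 1/d_i2 = 1/f_2 - 1/d_o2 = 1/(-10) - 1/(15.833) = -0.16316 cm^-1, so d_i2 = -6.129 cm.

-6.13 cm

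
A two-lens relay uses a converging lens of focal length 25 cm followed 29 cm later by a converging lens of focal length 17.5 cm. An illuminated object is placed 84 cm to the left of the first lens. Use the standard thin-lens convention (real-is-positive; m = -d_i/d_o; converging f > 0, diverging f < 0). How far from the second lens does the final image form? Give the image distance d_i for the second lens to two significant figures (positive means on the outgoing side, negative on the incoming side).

4.8 cm

Lens 1: 1/d_i1 = 1/f_1 - 1/d_o1 = 1/25 - 1/84 = 0.02810 cm^-1, so d_i1 = 35.593 cm.
Since 35.593 cm > 29 cm, the first image lies past the second lens and serves as a virtual object: d_o2 = L - d_i1 = -6.593 cm.
Lens 2: 1/d_i2 = 1/f_2 - 1/d_o2 = 1/17.5 - 1/(-6.593) = 0.20881 cm^-1, so d_i2 = 4.789 cm.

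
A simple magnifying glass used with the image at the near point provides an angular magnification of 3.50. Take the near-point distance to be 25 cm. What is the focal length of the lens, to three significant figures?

For the image at the near point, M = 1 + D/f.
f = D/(M - 1) = 25/(3.5 - 1) = 10.000 cm.

10.0 cm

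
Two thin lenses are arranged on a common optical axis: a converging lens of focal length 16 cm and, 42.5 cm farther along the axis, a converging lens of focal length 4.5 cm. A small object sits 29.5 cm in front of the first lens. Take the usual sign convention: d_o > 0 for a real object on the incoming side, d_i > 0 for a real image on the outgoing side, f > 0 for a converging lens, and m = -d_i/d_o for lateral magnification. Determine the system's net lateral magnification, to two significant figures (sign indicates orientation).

First lens: d_i1 = 1/(1/16 - 1/29.5) = 34.963 cm.
m_1 = -(34.963)/29.5 = -1.1852.
The intermediate image is 34.963 cm to the right of lens 1, so d_o2 = L - d_i1 = 42.5 - 34.963 = 7.537 cm.
Second lens: d_i2 = 1/(1/4.5 - 1/(7.537)) = 11.168 cm.
m_2 = -(11.168)/(7.537) = -1.4817.
The system's lateral magnification is m_1 m_2 = (-1.1852)(-1.4817) = 1.7561.

1.8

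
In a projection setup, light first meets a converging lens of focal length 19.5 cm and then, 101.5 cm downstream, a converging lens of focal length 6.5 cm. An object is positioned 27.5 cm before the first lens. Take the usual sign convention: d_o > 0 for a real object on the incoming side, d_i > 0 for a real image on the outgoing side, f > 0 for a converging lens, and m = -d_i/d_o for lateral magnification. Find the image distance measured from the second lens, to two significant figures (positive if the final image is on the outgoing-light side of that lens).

Applying the thin-lens equation to the first lens, 1/19.5 = 1/27.5 + 1/d_i1, which gives d_i1 = 67.031 cm.
That image sits 34.469 cm in front of the second lens, so d_o2 = 34.469 cm.
Applying the thin-lens equation again with f_2 = 6.5 cm and d_o2 = 34.469 cm gives d_i2 = 8.011 cm.

8.0 cm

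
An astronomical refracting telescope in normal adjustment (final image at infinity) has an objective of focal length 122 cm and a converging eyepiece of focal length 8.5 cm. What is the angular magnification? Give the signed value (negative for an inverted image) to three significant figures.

M = -f_obj/f_eye = -122/(8.5) = -14.353.

-14.4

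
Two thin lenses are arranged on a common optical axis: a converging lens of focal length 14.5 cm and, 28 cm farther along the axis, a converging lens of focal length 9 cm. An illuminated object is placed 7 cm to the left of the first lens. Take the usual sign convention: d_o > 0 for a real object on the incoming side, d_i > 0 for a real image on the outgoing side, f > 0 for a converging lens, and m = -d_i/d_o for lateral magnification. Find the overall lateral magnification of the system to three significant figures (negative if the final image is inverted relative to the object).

Applying the thin-lens equation to the first lens, 1/14.5 = 1/7 + 1/d_i1, which gives d_i1 = -13.533 cm.
Its lateral magnification is m_1 = -d_i1/d_o1 = -(-13.533)/7 = 1.9333.
The intermediate image is virtual, 13.533 cm to the left of lens 1, so d_o2 = L - d_i1 = 28 - (-13.533) = 41.533 cm.
Applying the thin-lens equation again with f_2 = 9 cm and d_o2 = 41.533 cm gives d_i2 = 11.490 cm.
m_2 = -(11.490)/(41.533) = -0.2766.
The system's lateral magnification is m_1 m_2 = (1.9333)(-0.2766) = -0.5348.

-0.535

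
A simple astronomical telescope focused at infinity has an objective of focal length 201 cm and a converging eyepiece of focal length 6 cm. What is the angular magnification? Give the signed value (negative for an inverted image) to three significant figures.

M = -f_obj/f_eye = -201/(6) = -33.500.

-33.5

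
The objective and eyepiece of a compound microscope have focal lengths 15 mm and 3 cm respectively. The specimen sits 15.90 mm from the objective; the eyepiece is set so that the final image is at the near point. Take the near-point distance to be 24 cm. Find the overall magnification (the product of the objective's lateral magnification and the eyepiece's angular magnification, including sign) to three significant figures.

Convert to cm: f_obj = 15 mm = 1.5 cm; d_o = 15.90 mm = 1.59 cm.
Objective: 1/d_i = 1/f_obj - 1/d_o = 1/1.5 - 1/1.59 = 0.03774 cm^-1, so d_i = 26.500 cm.
m_obj = -d_i/d_o = -26.500/1.59 = -16.667.
Eyepiece angular magnification (image at near point): M_eye = 1 + D/f_e = 1 + 24/3 = 9.000.
Overall M = m_obj x M_eye = (-16.667)(9.000) = -150.00.

-150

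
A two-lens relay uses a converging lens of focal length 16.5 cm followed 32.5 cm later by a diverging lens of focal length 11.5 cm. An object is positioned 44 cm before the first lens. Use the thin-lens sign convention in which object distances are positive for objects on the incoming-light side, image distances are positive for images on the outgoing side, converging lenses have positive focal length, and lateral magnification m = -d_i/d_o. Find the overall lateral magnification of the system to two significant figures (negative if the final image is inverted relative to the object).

-0.39

Applying the thin-lens equation to the first lens, 1/16.5 = 1/44 + 1/d_i1, which gives d_i1 = 26.400 cm.
Its lateral magnification is m_1 = -d_i1/d_o1 = -(26.400)/44 = -0.6000.
Object distance for lens 2: d_o2 = 32.5 - 26.400 = 6.100 cm.
Applying the thin-lens equation again with f_2 = -11.5 cm and d_o2 = 6.100 cm gives d_i2 = -3.986 cm.
m_2 = -(-3.986)/(6.100) = 0.6534.
The system's lateral magnification is m_1 m_2 = (-0.6000)(0.6534) = -0.3920.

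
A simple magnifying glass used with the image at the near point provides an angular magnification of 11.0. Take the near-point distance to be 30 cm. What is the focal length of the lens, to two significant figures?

For the image at the near point, M = 1 + D/f.
f = D/(M - 1) = 30/(11.0 - 1) = 3.000 cm.

3.0 cm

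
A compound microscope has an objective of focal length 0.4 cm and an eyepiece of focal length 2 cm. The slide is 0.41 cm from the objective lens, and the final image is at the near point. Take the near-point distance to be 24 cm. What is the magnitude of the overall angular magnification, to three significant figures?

Objective: 1/d_i = 1/f_obj - 1/d_o = 1/0.4 - 1/0.41 = 0.06098 cm^-1, so d_i = 16.400 cm.
m_obj = -d_i/d_o = -16.400/0.41 = -40.000.
Eyepiece angular magnification (image at near point): M_eye = 1 + D/f_e = 1 + 24/2 = 13.000.
Overall M = m_obj x M_eye = (-40.000)(13.000) = -520.00.
|M| = 520.00.

520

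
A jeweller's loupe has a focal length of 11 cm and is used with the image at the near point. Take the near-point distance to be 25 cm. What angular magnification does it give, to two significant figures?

3.3

M = 1 + D/f = 1 + 25/11 = 3.273.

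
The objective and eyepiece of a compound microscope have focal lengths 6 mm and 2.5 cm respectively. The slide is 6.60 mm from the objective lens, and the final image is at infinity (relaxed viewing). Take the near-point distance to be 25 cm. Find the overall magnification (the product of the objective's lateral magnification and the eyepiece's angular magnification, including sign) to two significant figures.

-100

Convert to cm: f_obj = 6 mm = 0.6 cm; d_o = 6.60 mm = 0.66 cm.
Objective: 1/d_i = 1/f_obj - 1/d_o = 1/0.6 - 1/0.66 = 0.15152 cm^-1, so d_i = 6.600 cm.
m_obj = -d_i/d_o = -6.600/0.66 = -10.000.
Eyepiece angular magnification (image at infinity): M_eye = D/f_e = 25/2.5 = 10.000.
Overall M = m_obj x M_eye = (-10.000)(10.000) = -100.00.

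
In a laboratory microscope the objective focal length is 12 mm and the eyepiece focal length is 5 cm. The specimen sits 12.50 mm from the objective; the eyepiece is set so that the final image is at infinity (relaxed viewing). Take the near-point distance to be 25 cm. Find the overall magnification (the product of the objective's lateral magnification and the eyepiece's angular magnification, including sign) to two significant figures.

Convert to cm: f_obj = 12 mm = 1.2 cm; d_o = 12.50 mm = 1.25 cm.
Objective: 1/d_i = 1/f_obj - 1/d_o = 1/1.2 - 1/1.25 = 0.03333 cm^-1, so d_i = 30.000 cm.
m_obj = -d_i/d_o = -30.000/1.25 = -24.000.
Eyepiece angular magnification (image at infinity): M_eye = D/f_e = 25/5 = 5.000.
Overall M = m_obj x M_eye = (-24.000)(5.000) = -120.00.

-120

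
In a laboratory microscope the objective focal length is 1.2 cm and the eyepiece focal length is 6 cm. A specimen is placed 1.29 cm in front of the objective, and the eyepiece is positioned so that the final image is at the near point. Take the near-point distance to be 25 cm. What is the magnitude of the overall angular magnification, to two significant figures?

69

Objective: 1/d_i = 1/f_obj - 1/d_o = 1/1.2 - 1/1.29 = 0.05814 cm^-1, so d_i = 17.200 cm.
m_obj = -d_i/d_o = -17.200/1.29 = -13.333.
Eyepiece angular magnification (image at near point): M_eye = 1 + D/f_e = 1 + 25/6 = 5.167.
Overall M = m_obj x M_eye = (-13.333)(5.167) = -68.89.
|M| = 68.89.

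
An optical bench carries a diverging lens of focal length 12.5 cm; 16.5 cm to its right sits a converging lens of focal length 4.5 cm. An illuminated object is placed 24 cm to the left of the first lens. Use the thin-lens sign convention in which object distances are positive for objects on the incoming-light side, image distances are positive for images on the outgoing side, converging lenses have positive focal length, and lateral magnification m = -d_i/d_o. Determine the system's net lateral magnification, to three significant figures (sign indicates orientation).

-0.0762

First lens: d_i1 = 1/(1/(-12.5) - 1/24) = -8.219 cm.
m_1 = -(-8.219)/24 = 0.3425.
With d_i1 < 0 the first image is virtual and lies on the object side; the object distance for lens 2 is d_o2 = 16.5 - (-8.219) = 24.719 cm.
Second lens: d_i2 = 1/(1/4.5 - 1/(24.719)) = 5.502 cm.
m_2 = -(5.502)/(24.719) = -0.2226.
The system's lateral magnification is m_1 m_2 = (0.3425)(-0.2226) = -0.0762.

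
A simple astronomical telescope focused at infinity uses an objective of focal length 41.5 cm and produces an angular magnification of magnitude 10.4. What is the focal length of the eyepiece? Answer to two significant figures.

|M| = f_obj/f_eye, so f_eye = f_obj/|M| = 41.5/10.4 = 3.990 cm.

4.0 cm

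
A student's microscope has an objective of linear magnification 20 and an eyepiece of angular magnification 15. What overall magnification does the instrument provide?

The overall magnification of a compound microscope is the product of the objective and eyepiece magnifications:
M = M_obj x M_eye = 20 x 15 = 300.

300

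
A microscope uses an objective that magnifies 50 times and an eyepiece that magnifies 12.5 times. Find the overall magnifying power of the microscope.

The overall magnification of a compound microscope is the product of the objective and eyepiece magnifications:
M = M_obj x M_eye = 50 x 12.5 = 625.

625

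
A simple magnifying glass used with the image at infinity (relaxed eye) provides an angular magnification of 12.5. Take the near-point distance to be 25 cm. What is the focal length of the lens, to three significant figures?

For the image at infinity, M = D/f.
f = D/M = 25/12.5 = 2.000 cm.

2.00 cm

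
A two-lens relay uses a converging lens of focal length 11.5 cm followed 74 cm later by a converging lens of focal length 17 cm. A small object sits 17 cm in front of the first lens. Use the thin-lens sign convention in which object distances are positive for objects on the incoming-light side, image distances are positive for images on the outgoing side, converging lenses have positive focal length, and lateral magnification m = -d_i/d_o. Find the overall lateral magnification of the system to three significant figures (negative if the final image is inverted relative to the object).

Lens 1: 1/d_i1 = 1/f_1 - 1/d_o1 = 1/11.5 - 1/17 = 0.02813 cm^-1, so d_i1 = 35.545 cm.
m_1 = -(35.545)/17 = -2.0909.
Object distance for lens 2: d_o2 = 74 - 35.545 = 38.455 cm.
Lens 2: 1/d_i2 = 1/f_2 - 1/d_o2 = 1/17 - 1/(38.455) = 0.03282 cm^-1, so d_i2 = 30.470 cm.
m_2 = -(30.470)/(38.455) = -0.7924.
Total m = m_1 x m_2 = (-2.0909)(-0.7924) = 1.6568.

1.66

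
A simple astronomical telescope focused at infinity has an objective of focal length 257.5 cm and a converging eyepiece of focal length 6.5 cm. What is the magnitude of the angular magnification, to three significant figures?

|M| = f_obj/|f_eye| = 257.5/6.5 = 39.615.

39.6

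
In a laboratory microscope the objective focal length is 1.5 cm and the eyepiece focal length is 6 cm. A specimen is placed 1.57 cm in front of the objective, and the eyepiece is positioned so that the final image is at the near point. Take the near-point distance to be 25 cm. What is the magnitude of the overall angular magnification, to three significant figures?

Objective: 1/d_i = 1/f_obj - 1/d_o = 1/1.5 - 1/1.57 = 0.02972 cm^-1, so d_i = 33.643 cm.
m_obj = -d_i/d_o = -33.643/1.57 = -21.429.
Eyepiece angular magnification (image at near point): M_eye = 1 + D/f_e = 1 + 25/6 = 5.167.
Overall M = m_obj x M_eye = (-21.429)(5.167) = -110.71.
|M| = 110.71.

111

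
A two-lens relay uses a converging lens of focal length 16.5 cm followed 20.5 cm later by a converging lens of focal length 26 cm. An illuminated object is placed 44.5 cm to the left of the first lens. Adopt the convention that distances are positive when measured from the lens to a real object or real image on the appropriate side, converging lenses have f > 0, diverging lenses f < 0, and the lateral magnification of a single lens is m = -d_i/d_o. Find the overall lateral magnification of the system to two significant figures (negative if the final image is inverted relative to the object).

-0.48

First lens: d_i1 = 1/(1/16.5 - 1/44.5) = 26.223 cm.
m_1 = -(26.223)/44.5 = -0.5893.
Since 26.223 cm > 20.5 cm, the first image lies past the second lens and serves as a virtual object: d_o2 = L - d_i1 = -5.723 cm.
Second lens: d_i2 = 1/(1/26 - 1/(-5.723)) = 4.691 cm.
m_2 = -(4.691)/(-5.723) = 0.8196.
Total m = m_1 x m_2 = (-0.5893)(0.8196) = -0.4830.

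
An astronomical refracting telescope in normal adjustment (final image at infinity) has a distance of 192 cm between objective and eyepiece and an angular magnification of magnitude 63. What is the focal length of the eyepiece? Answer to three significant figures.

3.00 cm

In normal adjustment the tube length equals f_obj + f_eye and |M| = f_obj/f_eye.
So f_obj = 63 f_eye and 63 f_eye + f_eye = 192 cm, giving f_eye = 192/64 = 3.000 cm and f_obj = 189.000 cm.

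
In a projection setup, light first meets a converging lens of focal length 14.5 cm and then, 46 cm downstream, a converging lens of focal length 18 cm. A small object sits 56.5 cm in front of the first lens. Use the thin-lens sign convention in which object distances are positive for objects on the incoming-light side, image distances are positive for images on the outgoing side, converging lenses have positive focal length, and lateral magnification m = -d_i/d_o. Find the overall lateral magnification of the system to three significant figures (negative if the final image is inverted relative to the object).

Applying the thin-lens equation to the first lens, 1/14.5 = 1/56.5 + 1/d_i1, which gives d_i1 = 19.506 cm.
Its lateral magnification is m_1 = -d_i1/d_o1 = -(19.506)/56.5 = -0.3452.
That image sits 26.494 cm in front of the second lens, so d_o2 = 26.494 cm.
Applying the thin-lens equation again with f_2 = 18 cm and d_o2 = 26.494 cm gives d_i2 = 56.144 cm.
m_2 = -(56.144)/(26.494) = -2.1191.
The system's lateral magnification is m_1 m_2 = (-0.3452)(-2.1191) = 0.7316.

0.732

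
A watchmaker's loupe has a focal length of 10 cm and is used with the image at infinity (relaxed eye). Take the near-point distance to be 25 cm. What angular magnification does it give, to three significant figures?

2.50

M = D/f = 25/10 = 2.500.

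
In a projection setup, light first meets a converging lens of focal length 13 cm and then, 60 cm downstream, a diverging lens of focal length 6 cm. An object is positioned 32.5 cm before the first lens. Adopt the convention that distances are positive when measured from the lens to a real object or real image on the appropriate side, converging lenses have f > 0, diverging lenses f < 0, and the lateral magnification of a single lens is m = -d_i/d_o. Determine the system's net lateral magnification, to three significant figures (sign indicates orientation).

First lens: d_i1 = 1/(1/13 - 1/32.5) = 21.667 cm.
m_1 = -(21.667)/32.5 = -0.6667.
Object distance for lens 2: d_o2 = 60 - 21.667 = 38.333 cm.
Second lens: d_i2 = 1/(1/(-6) - 1/(38.333)) = -5.188 cm.
m_2 = -(-5.188)/(38.333) = 0.1353.
Total m = m_1 x m_2 = (-0.6667)(0.1353) = -0.0902.

-0.0902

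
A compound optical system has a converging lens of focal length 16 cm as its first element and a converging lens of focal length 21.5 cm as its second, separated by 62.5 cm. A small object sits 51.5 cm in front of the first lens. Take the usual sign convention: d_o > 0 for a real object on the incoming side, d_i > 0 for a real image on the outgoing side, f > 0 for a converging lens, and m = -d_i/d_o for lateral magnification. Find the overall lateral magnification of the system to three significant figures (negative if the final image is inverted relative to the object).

First lens: d_i1 = 1/(1/16 - 1/51.5) = 23.211 cm.
m_1 = -(23.211)/51.5 = -0.4507.
Object distance for lens 2: d_o2 = 62.5 - 23.211 = 39.289 cm.
Second lens: d_i2 = 1/(1/21.5 - 1/(39.289)) = 47.486 cm.
m_2 = -(47.486)/(39.289) = -1.2086.
Total m = m_1 x m_2 = (-0.4507)(-1.2086) = 0.5447.

0.545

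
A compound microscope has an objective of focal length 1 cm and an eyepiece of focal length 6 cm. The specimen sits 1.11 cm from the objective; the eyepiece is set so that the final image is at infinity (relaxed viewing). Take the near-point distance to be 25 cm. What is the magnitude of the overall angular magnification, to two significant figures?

Objective: 1/d_i = 1/f_obj - 1/d_o = 1/1 - 1/1.11 = 0.09910 cm^-1, so d_i = 10.091 cm.
m_obj = -d_i/d_o = -10.091/1.11 = -9.091.
Eyepiece angular magnification (image at infinity): M_eye = D/f_e = 25/6 = 4.167.
Overall M = m_obj x M_eye = (-9.091)(4.167) = -37.88.
|M| = 37.88.

38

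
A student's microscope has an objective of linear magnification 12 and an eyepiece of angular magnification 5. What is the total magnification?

60

The overall magnification of a compound microscope is the product of the objective and eyepiece magnifications:
M = M_obj x M_eye = 12 x 5 = 60.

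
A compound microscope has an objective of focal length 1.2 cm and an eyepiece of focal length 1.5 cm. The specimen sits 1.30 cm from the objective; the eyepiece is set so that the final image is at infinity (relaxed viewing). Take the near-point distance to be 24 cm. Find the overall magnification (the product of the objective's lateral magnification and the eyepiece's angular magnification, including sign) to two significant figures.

-190

Objective: 1/d_i = 1/f_obj - 1/d_o = 1/1.2 - 1/1.30 = 0.06410 cm^-1, so d_i = 15.600 cm.
m_obj = -d_i/d_o = -15.600/1.30 = -12.000.
Eyepiece angular magnification (image at infinity): M_eye = D/f_e = 24/1.5 = 16.000.
Overall M = m_obj x M_eye = (-12.000)(16.000) = -192.00.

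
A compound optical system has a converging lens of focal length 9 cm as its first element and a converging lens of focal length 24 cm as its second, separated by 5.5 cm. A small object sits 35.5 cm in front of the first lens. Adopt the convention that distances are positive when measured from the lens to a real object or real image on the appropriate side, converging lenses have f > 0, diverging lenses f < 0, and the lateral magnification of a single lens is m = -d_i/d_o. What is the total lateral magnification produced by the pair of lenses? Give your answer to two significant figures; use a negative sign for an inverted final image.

-0.27

First lens: d_i1 = 1/(1/9 - 1/35.5) = 12.057 cm.
m_1 = -(12.057)/35.5 = -0.3396.
Since 12.057 cm > 5.5 cm, the first image lies past the second lens and serves as a virtual object: d_o2 = L - d_i1 = -6.557 cm.
Second lens: d_i2 = 1/(1/24 - 1/(-6.557)) = 5.150 cm.
m_2 = -(5.150)/(-6.557) = 0.7854.
Total m = m_1 x m_2 = (-0.3396)(0.7854) = -0.2667.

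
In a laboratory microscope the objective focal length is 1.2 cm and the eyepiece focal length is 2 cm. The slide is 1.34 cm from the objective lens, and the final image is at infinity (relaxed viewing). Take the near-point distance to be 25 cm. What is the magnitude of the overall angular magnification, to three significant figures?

Objective: 1/d_i = 1/f_obj - 1/d_o = 1/1.2 - 1/1.34 = 0.08706 cm^-1, so d_i = 11.486 cm.
m_obj = -d_i/d_o = -11.486/1.34 = -8.571.
Eyepiece angular magnification (image at infinity): M_eye = D/f_e = 25/2 = 12.500.
Overall M = m_obj x M_eye = (-8.571)(12.500) = -107.14.
|M| = 107.14.

107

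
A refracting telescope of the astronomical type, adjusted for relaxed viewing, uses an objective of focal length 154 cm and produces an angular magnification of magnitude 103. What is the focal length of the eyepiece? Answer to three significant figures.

|M| = f_obj/f_eye, so f_eye = f_obj/|M| = 154/103.0 = 1.495 cm.

1.50 cm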